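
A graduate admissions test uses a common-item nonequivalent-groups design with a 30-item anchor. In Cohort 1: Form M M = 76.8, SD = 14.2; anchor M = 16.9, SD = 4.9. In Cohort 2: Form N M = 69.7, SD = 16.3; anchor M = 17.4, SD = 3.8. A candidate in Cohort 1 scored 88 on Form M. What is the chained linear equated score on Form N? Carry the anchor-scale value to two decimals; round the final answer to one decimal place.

Form M → anchor (Cohort 1): v = (4.9/14.2)(88 − 76.8) + 16.9 = 20.76
anchor → Form N (Cohort 2): y = (16.3/3.8)(20.76 − 17.4) + 69.7 = 84.1

84.1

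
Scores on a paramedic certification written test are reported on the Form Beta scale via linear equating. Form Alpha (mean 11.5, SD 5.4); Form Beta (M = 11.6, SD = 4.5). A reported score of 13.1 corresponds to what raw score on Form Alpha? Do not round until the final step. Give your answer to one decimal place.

Invert y = (SD_Y/SD_X)(x − M_X) + M_Y:
x = (SD_X/SD_Y)(y − M_Y) + M_X = (5.4/4.5)(13.1 − 11.6) + 11.5
x = 1.200000 × 1.500 + 11.5 = 13.3

13.3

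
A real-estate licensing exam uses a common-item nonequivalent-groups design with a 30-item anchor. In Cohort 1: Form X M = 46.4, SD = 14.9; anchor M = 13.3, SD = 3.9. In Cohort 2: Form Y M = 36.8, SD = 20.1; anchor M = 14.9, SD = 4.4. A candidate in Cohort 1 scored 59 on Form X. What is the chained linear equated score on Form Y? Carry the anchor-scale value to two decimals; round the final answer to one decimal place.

44.6

Form X → anchor (Cohort 1): v = (3.9/14.9)(59 − 46.4) + 13.3 = 16.60
anchor → Form Y (Cohort 2): y = (20.1/4.4)(16.60 − 14.9) + 36.8 = 44.6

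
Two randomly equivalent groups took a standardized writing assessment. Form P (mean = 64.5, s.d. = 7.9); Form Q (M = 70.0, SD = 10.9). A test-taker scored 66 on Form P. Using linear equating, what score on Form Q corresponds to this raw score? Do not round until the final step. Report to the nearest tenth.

Linear equating: y = (SD_Y/SD_X)(x − M_X) + M_Y
y = (10.9/7.9)(66 − 64.5) + 70.0
y = 1.379747 × 1.5 + 70.0 = 2.0696 + 70.0 = 72.1

72.1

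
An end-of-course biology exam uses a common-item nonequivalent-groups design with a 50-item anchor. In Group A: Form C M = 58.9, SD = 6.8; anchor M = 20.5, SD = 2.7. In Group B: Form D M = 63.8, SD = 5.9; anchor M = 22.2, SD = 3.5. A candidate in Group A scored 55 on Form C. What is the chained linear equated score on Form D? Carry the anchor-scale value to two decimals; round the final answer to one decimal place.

58.3

Form C → anchor (Group A): v = (2.7/6.8)(55 − 58.9) + 20.5 = 18.95
anchor → Form D (Group B): y = (5.9/3.5)(18.95 − 22.2) + 63.8 = 58.3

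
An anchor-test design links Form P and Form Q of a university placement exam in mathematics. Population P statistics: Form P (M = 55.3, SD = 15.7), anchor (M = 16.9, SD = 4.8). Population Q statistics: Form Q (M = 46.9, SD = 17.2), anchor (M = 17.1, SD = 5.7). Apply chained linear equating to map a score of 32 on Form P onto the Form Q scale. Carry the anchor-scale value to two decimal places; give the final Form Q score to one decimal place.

24.8

Form P → anchor (Population P): v = (4.8/15.7)(32 − 55.3) + 16.9 = 9.78
anchor → Form Q (Population Q): y = (17.2/5.7)(9.78 − 17.1) + 46.9 = 24.8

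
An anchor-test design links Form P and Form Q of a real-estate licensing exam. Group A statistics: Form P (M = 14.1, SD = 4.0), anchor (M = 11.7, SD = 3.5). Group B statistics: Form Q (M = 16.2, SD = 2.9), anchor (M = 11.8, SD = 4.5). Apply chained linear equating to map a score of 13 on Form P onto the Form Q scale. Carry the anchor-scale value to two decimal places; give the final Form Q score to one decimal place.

15.5

Form P → anchor (Group A): v = (3.5/4.0)(13 − 14.1) + 11.7 = 10.74
anchor → Form Q (Group B): y = (2.9/4.5)(10.74 − 11.8) + 16.2 = 15.5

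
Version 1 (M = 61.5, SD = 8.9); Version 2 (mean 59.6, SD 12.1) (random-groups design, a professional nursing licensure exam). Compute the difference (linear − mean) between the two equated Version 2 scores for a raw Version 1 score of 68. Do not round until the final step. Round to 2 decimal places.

Mean-equated: 68 + (59.6 − 61.5) = 66.10
Linear-equated: (12.1/8.9)(68 − 61.5) + 59.6 = 68.437
Difference = 68.437 − 66.10 = 2.34

2.34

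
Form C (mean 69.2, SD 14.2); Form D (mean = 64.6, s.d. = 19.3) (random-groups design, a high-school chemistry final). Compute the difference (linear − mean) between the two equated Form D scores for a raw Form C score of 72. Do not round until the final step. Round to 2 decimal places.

Mean-equated: 72 + (64.6 − 69.2) = 67.40
Linear-equated: (19.3/14.2)(72 − 69.2) + 64.6 = 68.406
Difference = 68.406 − 67.40 = 1.01

1.01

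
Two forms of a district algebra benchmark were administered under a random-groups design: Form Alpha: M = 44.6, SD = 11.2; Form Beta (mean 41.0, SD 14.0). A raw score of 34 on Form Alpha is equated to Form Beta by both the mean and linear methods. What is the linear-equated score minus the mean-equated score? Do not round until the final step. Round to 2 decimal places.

-2.65

Mean-equated: 34 + (41.0 − 44.6) = 30.40
Linear-equated: (14.0/11.2)(34 − 44.6) + 41.0 = 27.750
Difference = 27.750 − 30.40 = -2.65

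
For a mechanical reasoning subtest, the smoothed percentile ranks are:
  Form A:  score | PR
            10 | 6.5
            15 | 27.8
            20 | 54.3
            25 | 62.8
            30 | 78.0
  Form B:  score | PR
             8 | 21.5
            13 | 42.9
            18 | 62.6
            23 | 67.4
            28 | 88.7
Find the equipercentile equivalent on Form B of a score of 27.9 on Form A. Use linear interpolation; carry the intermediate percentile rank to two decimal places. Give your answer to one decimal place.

24.0

PR of 27.9 on Form A: 62.8 + (27.9 − 25)/(30 − 25) × (78.0 − 62.8) = 71.62
On Form B, PR 71.62 falls between score 23 (PR 67.4) and 28 (PR 88.7).
Interpolate: 23 + (71.62 − 67.4)/(88.7 − 67.4) × (28 − 23) = 24.0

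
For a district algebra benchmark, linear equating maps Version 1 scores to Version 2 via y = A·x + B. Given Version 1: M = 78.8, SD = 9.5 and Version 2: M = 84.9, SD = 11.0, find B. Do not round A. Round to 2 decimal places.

A = SD_Y / SD_X = 11.0 / 9.5 = 1.157895
B = M_Y − A·M_X = 84.9 − 1.157895 × 78.8 = -6.34

-6.34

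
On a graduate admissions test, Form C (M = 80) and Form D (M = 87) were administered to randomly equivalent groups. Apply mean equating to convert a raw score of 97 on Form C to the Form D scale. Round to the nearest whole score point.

104

Mean equating: y = x + (M_Y − M_X) = 97 + (87 − 80) = 104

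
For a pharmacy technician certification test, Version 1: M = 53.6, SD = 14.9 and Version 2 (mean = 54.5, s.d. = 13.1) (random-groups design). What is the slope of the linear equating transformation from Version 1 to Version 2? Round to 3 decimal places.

0.879

A = SD_Y / SD_X = 13.1 / 14.9 = 0.879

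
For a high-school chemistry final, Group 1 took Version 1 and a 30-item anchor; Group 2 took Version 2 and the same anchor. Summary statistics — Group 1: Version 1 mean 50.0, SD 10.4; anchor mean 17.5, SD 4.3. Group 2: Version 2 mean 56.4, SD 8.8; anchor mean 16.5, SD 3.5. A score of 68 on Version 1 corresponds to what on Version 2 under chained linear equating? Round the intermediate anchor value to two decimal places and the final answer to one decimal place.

Version 1 → anchor (Group 1): v = (4.3/10.4)(68 − 50.0) + 17.5 = 24.94
anchor → Version 2 (Group 2): y = (8.8/3.5)(24.94 − 16.5) + 56.4 = 77.6

77.6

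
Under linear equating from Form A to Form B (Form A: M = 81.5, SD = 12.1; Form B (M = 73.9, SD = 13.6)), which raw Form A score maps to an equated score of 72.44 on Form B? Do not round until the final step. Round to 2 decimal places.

80.20

Invert y = (SD_Y/SD_X)(x − M_X) + M_Y:
x = (SD_X/SD_Y)(y − M_Y) + M_X = (12.1/13.6)(72.44 − 73.9) + 81.5
x = 0.889706 × -1.460 + 81.5 = 80.20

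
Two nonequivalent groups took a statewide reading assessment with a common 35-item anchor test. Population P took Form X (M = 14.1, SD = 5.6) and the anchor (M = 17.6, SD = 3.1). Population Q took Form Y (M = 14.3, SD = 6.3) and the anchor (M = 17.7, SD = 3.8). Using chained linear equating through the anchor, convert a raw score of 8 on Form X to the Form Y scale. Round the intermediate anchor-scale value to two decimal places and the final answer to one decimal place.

Form X → anchor (Population P): v = (3.1/5.6)(8 − 14.1) + 17.6 = 14.22
anchor → Form Y (Population Q): y = (6.3/3.8)(14.22 − 17.7) + 14.3 = 8.5

8.5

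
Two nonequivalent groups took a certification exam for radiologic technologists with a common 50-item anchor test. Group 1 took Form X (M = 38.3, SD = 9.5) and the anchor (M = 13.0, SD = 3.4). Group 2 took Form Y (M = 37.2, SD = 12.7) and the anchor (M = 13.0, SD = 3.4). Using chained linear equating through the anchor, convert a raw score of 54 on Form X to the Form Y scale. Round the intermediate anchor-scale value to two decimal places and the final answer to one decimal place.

58.2

Form X → anchor (Group 1): v = (3.4/9.5)(54 − 38.3) + 13.0 = 18.62
anchor → Form Y (Group 2): y = (12.7/3.4)(18.62 − 13.0) + 37.2 = 58.2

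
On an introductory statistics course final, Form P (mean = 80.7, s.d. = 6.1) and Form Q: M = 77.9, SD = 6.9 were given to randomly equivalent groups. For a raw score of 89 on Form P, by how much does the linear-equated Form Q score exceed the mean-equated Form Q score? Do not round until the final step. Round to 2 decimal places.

Mean-equated: 89 + (77.9 − 80.7) = 86.20
Linear-equated: (6.9/6.1)(89 − 80.7) + 77.9 = 87.289
Difference = 87.289 − 86.20 = 1.09

1.09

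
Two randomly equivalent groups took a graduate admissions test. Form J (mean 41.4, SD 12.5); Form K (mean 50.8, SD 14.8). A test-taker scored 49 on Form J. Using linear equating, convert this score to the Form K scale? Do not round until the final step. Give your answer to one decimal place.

59.8

Linear equating: y = (SD_Y/SD_X)(x − M_X) + M_Y
y = (14.8/12.5)(49 − 41.4) + 50.8
y = 1.184000 × 7.6 + 50.8 = 8.9984 + 50.8 = 59.8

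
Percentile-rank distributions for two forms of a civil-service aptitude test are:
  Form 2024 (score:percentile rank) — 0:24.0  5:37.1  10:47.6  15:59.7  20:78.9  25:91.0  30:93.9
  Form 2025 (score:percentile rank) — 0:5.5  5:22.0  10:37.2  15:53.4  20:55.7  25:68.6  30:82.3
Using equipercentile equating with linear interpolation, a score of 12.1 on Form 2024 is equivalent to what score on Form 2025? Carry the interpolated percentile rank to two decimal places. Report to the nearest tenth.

14.8

PR of 12.1 on Form 2024: 47.6 + (12.1 − 10)/(15 − 10) × (59.7 − 47.6) = 52.68
On Form 2025, PR 52.68 falls between score 10 (PR 37.2) and 15 (PR 53.4).
Interpolate: 10 + (52.68 − 37.2)/(53.4 − 37.2) × (15 − 10) = 14.8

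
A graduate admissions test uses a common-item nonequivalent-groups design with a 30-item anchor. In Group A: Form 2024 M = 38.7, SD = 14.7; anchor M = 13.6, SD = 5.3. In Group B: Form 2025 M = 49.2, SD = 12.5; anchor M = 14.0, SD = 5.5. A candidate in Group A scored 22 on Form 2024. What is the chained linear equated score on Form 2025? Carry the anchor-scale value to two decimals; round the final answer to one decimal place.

Form 2024 → anchor (Group A): v = (5.3/14.7)(22 − 38.7) + 13.6 = 7.58
anchor → Form 2025 (Group B): y = (12.5/5.5)(7.58 − 14.0) + 49.2 = 34.6

34.6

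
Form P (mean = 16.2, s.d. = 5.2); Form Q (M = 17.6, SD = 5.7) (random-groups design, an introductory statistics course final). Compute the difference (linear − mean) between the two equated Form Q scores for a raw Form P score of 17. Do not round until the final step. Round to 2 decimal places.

Mean-equated: 17 + (17.6 − 16.2) = 18.40
Linear-equated: (5.7/5.2)(17 − 16.2) + 17.6 = 18.477
Difference = 18.477 − 18.40 = 0.08

0.08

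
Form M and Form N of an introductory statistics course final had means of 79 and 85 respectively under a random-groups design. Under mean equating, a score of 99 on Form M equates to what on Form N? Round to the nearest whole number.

105

Mean equating: y = x + (M_Y − M_X) = 99 + (85 − 79) = 105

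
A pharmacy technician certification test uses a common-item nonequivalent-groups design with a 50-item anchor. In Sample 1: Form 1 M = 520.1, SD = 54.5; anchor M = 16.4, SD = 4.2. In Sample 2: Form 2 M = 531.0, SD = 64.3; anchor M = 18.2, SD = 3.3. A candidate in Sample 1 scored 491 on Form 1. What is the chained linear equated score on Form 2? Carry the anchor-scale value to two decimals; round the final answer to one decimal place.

452.3

Form 1 → anchor (Sample 1): v = (4.2/54.5)(491 − 520.1) + 16.4 = 14.16
anchor → Form 2 (Sample 2): y = (64.3/3.3)(14.16 − 18.2) + 531.0 = 452.3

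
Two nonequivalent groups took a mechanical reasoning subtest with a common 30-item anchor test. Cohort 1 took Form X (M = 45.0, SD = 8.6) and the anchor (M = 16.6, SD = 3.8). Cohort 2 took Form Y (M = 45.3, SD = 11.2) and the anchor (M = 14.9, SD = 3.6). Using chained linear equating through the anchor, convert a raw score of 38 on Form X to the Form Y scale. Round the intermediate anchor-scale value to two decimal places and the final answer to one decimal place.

Form X → anchor (Cohort 1): v = (3.8/8.6)(38 − 45.0) + 16.6 = 13.51
anchor → Form Y (Cohort 2): y = (11.2/3.6)(13.51 − 14.9) + 45.3 = 41.0

41.0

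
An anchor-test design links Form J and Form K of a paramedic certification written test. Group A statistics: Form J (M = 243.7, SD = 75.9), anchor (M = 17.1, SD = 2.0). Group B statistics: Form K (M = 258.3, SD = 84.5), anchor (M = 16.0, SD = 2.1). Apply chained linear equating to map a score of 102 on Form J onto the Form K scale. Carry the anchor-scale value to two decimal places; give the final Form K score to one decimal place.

Form J → anchor (Group A): v = (2.0/75.9)(102 − 243.7) + 17.1 = 13.37
anchor → Form K (Group B): y = (84.5/2.1)(13.37 − 16.0) + 258.3 = 152.5

152.5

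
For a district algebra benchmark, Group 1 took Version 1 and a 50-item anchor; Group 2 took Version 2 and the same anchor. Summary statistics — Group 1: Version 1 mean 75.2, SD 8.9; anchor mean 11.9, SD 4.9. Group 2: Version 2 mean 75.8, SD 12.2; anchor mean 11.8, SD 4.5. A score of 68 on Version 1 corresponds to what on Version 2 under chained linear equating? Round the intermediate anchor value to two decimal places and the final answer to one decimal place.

65.3

Version 1 → anchor (Group 1): v = (4.9/8.9)(68 − 75.2) + 11.9 = 7.94
anchor → Version 2 (Group 2): y = (12.2/4.5)(7.94 − 11.8) + 75.8 = 65.3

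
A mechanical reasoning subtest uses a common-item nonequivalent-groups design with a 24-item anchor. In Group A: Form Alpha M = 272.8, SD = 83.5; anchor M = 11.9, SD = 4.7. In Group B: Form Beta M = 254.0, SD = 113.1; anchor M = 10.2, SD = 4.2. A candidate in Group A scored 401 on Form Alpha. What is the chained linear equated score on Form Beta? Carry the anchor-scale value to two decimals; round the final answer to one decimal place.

494.2

Form Alpha → anchor (Group A): v = (4.7/83.5)(401 − 272.8) + 11.9 = 19.12
anchor → Form Beta (Group B): y = (113.1/4.2)(19.12 − 10.2) + 254.0 = 494.2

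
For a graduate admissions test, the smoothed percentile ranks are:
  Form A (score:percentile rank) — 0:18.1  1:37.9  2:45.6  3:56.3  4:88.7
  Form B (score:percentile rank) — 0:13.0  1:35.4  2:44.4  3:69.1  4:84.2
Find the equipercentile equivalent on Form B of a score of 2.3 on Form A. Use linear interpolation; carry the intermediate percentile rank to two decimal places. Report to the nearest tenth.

PR of 2.3 on Form A: 45.6 + (2.3 − 2)/(3 − 2) × (56.3 − 45.6) = 48.81
On Form B, PR 48.81 falls between score 2 (PR 44.4) and 3 (PR 69.1).
Interpolate: 2 + (48.81 − 44.4)/(69.1 − 44.4) × (3 − 2) = 2.2

2.2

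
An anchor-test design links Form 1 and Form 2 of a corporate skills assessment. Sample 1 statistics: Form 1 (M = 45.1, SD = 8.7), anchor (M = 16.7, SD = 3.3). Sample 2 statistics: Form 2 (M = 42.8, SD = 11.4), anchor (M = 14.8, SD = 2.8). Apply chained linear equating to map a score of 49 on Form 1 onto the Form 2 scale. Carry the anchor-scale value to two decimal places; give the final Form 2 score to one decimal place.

56.6

Form 1 → anchor (Sample 1): v = (3.3/8.7)(49 − 45.1) + 16.7 = 18.18
anchor → Form 2 (Sample 2): y = (11.4/2.8)(18.18 − 14.8) + 42.8 = 56.6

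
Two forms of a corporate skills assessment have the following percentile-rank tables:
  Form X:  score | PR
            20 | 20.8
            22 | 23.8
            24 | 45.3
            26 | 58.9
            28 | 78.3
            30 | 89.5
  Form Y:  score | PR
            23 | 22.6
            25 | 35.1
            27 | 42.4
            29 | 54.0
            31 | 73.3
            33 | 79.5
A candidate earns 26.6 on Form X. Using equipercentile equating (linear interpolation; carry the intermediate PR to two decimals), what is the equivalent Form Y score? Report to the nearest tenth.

30.1

PR of 26.6 on Form X: 58.9 + (26.6 − 26)/(28 − 26) × (78.3 − 58.9) = 64.72
On Form Y, PR 64.72 falls between score 29 (PR 54.0) and 31 (PR 73.3).
Interpolate: 29 + (64.72 − 54.0)/(73.3 − 54.0) × (31 − 29) = 30.1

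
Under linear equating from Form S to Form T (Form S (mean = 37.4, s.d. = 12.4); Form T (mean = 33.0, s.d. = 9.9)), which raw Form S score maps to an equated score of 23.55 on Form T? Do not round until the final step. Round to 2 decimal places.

25.56

Invert y = (SD_Y/SD_X)(x − M_X) + M_Y:
x = (SD_X/SD_Y)(y − M_Y) + M_X = (12.4/9.9)(23.55 − 33.0) + 37.4
x = 1.252525 × -9.450 + 37.4 = 25.56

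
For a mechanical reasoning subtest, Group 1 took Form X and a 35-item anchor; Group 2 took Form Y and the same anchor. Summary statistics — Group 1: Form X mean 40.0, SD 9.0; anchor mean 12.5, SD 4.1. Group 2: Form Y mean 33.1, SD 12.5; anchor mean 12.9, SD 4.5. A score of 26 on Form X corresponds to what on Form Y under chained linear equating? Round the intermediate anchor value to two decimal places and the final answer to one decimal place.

Form X → anchor (Group 1): v = (4.1/9.0)(26 − 40.0) + 12.5 = 6.12
anchor → Form Y (Group 2): y = (12.5/4.5)(6.12 − 12.9) + 33.1 = 14.3

14.3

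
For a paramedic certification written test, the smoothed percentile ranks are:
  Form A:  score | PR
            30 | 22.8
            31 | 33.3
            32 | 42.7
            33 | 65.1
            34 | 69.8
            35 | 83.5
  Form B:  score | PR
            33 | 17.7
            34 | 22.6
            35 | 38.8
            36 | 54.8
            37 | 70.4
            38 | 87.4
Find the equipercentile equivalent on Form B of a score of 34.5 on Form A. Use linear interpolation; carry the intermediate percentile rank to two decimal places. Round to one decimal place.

37.4

PR of 34.5 on Form A: 69.8 + (34.5 − 34)/(35 − 34) × (83.5 − 69.8) = 76.65
On Form B, PR 76.65 falls between score 37 (PR 70.4) and 38 (PR 87.4).
Interpolate: 37 + (76.65 − 70.4)/(87.4 − 70.4) × (38 − 37) = 37.4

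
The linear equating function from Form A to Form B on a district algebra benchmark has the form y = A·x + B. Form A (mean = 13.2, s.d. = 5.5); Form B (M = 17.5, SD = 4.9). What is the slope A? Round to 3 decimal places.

0.891

A = SD_Y / SD_X = 4.9 / 5.5 = 0.891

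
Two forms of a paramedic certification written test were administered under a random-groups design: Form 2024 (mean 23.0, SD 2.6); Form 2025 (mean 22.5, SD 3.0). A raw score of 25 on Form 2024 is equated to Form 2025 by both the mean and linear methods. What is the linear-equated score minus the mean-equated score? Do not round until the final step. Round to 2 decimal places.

0.31

Mean-equated: 25 + (22.5 − 23.0) = 24.50
Linear-equated: (3.0/2.6)(25 − 23.0) + 22.5 = 24.808
Difference = 24.808 − 24.50 = 0.31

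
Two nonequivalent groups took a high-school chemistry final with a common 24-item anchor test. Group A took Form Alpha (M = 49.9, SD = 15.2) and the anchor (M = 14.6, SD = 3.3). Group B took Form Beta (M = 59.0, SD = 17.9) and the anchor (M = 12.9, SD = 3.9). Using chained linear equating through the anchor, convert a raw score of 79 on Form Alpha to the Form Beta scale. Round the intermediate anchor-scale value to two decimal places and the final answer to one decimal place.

95.8

Form Alpha → anchor (Group A): v = (3.3/15.2)(79 − 49.9) + 14.6 = 20.92
anchor → Form Beta (Group B): y = (17.9/3.9)(20.92 − 12.9) + 59.0 = 95.8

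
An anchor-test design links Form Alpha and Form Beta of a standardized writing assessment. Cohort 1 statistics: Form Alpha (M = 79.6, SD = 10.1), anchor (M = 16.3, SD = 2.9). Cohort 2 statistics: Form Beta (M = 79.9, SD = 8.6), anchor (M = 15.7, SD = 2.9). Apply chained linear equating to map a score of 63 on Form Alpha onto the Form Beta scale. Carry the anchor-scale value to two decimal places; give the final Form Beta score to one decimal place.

67.5

Form Alpha → anchor (Cohort 1): v = (2.9/10.1)(63 − 79.6) + 16.3 = 11.53
anchor → Form Beta (Cohort 2): y = (8.6/2.9)(11.53 − 15.7) + 79.9 = 67.5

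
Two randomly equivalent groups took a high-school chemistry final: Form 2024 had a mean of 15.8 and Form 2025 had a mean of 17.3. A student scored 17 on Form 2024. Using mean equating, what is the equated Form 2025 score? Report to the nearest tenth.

18.5

Mean equating: y = x + (M_Y − M_X) = 17 + (17.3 − 15.8) = 18.5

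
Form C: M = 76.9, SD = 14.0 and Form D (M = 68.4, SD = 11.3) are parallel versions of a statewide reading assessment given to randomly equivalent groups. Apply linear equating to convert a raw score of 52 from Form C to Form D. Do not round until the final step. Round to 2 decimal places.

48.30

Linear equating: y = (SD_Y/SD_X)(x − M_X) + M_Y
y = (11.3/14.0)(52 − 76.9) + 68.4
y = 0.807143 × -24.9 + 68.4 = -20.0979 + 68.4 = 48.30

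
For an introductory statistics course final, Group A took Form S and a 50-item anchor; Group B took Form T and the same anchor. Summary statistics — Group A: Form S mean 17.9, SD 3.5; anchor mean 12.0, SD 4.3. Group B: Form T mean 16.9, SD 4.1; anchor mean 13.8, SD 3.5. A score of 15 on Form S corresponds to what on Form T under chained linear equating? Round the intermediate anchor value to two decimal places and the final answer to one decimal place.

10.6

Form S → anchor (Group A): v = (4.3/3.5)(15 − 17.9) + 12.0 = 8.44
anchor → Form T (Group B): y = (4.1/3.5)(8.44 − 13.8) + 16.9 = 10.6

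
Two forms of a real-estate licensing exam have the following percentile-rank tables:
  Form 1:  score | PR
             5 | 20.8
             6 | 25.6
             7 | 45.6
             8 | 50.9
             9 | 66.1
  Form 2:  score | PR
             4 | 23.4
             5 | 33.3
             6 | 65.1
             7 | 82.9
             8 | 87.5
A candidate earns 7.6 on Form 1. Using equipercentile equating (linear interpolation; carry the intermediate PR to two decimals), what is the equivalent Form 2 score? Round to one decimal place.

5.5

PR of 7.6 on Form 1: 45.6 + (7.6 − 7)/(8 − 7) × (50.9 − 45.6) = 48.78
On Form 2, PR 48.78 falls between score 5 (PR 33.3) and 6 (PR 65.1).
Interpolate: 5 + (48.78 − 33.3)/(65.1 − 33.3) × (6 − 5) = 5.5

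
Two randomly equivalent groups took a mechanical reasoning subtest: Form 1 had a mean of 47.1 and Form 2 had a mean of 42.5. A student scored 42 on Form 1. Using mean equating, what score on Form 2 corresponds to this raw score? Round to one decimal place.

37.4

Mean equating: y = x + (M_Y − M_X) = 42 + (42.5 − 47.1) = 37.4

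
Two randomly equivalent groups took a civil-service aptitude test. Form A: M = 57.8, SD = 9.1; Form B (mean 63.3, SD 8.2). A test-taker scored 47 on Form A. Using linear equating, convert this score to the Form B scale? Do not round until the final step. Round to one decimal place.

Linear equating: y = (SD_Y/SD_X)(x − M_X) + M_Y
y = (8.2/9.1)(47 − 57.8) + 63.3
y = 0.901099 × -10.8 + 63.3 = -9.7319 + 63.3 = 53.6

53.6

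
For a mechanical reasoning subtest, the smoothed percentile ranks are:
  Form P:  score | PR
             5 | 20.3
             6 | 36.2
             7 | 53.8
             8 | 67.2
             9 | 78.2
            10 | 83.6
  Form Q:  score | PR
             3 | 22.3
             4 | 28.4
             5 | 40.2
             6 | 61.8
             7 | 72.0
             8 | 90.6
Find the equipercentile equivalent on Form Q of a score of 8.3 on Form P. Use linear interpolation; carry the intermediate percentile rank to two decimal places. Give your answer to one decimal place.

PR of 8.3 on Form P: 67.2 + (8.3 − 8)/(9 − 8) × (78.2 − 67.2) = 70.50
On Form Q, PR 70.50 falls between score 6 (PR 61.8) and 7 (PR 72.0).
Interpolate: 6 + (70.50 − 61.8)/(72.0 − 61.8) × (7 − 6) = 6.9

6.9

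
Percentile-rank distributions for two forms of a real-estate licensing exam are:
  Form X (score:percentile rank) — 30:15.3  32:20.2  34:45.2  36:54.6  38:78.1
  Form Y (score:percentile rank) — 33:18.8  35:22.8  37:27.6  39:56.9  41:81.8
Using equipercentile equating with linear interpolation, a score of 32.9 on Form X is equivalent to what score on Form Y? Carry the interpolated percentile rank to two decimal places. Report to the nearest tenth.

PR of 32.9 on Form X: 20.2 + (32.9 − 32)/(34 − 32) × (45.2 − 20.2) = 31.45
On Form Y, PR 31.45 falls between score 37 (PR 27.6) and 39 (PR 56.9).
Interpolate: 37 + (31.45 − 27.6)/(56.9 − 27.6) × (39 − 37) = 37.3

37.3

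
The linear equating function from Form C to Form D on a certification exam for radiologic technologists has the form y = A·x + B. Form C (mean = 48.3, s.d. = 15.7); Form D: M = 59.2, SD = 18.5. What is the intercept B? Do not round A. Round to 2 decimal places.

2.29

A = SD_Y / SD_X = 18.5 / 15.7 = 1.178344
B = M_Y − A·M_X = 59.2 − 1.178344 × 48.3 = 2.29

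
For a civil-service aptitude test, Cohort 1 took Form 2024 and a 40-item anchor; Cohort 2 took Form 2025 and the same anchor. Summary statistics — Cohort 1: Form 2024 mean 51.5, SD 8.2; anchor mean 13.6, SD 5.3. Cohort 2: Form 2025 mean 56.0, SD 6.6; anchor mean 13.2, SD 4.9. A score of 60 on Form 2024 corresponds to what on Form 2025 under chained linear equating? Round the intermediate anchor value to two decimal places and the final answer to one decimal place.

63.9

Form 2024 → anchor (Cohort 1): v = (5.3/8.2)(60 − 51.5) + 13.6 = 19.09
anchor → Form 2025 (Cohort 2): y = (6.6/4.9)(19.09 − 13.2) + 56.0 = 63.9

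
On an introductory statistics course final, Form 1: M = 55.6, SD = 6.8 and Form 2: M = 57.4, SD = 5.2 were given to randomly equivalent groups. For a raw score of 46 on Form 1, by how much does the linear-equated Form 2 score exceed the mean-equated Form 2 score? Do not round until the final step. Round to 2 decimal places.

2.26

Mean-equated: 46 + (57.4 − 55.6) = 47.80
Linear-equated: (5.2/6.8)(46 − 55.6) + 57.4 = 50.059
Difference = 50.059 − 47.80 = 2.26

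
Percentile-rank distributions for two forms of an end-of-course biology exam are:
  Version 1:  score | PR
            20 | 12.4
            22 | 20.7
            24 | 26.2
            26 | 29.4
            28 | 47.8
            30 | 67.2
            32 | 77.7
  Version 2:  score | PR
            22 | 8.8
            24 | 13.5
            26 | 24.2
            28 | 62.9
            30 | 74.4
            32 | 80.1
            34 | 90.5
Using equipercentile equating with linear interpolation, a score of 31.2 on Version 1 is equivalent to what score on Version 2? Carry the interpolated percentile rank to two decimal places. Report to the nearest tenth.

PR of 31.2 on Version 1: 67.2 + (31.2 − 30)/(32 − 30) × (77.7 − 67.2) = 73.50
On Version 2, PR 73.50 falls between score 28 (PR 62.9) and 30 (PR 74.4).
Interpolate: 28 + (73.50 − 62.9)/(74.4 − 62.9) × (30 − 28) = 29.8

29.8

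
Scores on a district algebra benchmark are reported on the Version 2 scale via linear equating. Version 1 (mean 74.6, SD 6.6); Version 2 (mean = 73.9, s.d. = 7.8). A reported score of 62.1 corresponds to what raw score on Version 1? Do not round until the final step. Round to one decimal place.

Invert y = (SD_Y/SD_X)(x − M_X) + M_Y:
x = (SD_X/SD_Y)(y − M_Y) + M_X = (6.6/7.8)(62.1 − 73.9) + 74.6
x = 0.846154 × -11.800 + 74.6 = 64.6

64.6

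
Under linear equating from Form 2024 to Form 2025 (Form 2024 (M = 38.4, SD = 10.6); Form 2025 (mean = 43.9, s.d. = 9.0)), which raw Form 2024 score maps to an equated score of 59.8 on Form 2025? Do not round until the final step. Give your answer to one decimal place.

57.1

Invert y = (SD_Y/SD_X)(x − M_X) + M_Y:
x = (SD_X/SD_Y)(y − M_Y) + M_X = (10.6/9.0)(59.8 − 43.9) + 38.4
x = 1.177778 × 15.900 + 38.4 = 57.1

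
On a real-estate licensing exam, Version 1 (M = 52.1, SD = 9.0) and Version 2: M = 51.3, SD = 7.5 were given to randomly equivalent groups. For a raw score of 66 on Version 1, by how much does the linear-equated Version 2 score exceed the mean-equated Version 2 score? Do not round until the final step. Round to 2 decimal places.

Mean-equated: 66 + (51.3 − 52.1) = 65.20
Linear-equated: (7.5/9.0)(66 − 52.1) + 51.3 = 62.883
Difference = 62.883 − 65.20 = -2.32

-2.32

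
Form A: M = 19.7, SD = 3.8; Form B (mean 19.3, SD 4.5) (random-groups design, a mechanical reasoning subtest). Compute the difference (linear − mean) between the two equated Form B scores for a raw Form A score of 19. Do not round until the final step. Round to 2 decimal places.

-0.13

Mean-equated: 19 + (19.3 − 19.7) = 18.60
Linear-equated: (4.5/3.8)(19 − 19.7) + 19.3 = 18.471
Difference = 18.471 − 18.60 = -0.13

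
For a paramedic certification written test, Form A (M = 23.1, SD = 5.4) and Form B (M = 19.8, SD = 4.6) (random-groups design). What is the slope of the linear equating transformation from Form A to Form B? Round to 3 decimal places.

0.852

A = SD_Y / SD_X = 4.6 / 5.4 = 0.852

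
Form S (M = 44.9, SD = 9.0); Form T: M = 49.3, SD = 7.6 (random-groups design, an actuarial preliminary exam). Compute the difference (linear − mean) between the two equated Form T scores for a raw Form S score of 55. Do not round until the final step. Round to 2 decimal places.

Mean-equated: 55 + (49.3 − 44.9) = 59.40
Linear-equated: (7.6/9.0)(55 − 44.9) + 49.3 = 57.829
Difference = 57.829 − 59.40 = -1.57

-1.57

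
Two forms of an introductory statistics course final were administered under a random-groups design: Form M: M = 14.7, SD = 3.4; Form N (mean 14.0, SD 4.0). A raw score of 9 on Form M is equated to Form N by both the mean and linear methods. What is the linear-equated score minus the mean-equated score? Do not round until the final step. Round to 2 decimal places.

Mean-equated: 9 + (14.0 − 14.7) = 8.30
Linear-equated: (4.0/3.4)(9 − 14.7) + 14.0 = 7.294
Difference = 7.294 − 8.30 = -1.01

-1.01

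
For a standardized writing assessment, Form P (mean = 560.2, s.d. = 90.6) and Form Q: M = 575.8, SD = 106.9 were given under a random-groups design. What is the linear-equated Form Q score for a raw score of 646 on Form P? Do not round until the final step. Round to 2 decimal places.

Linear equating: y = (SD_Y/SD_X)(x − M_X) + M_Y
y = (106.9/90.6)(646 − 560.2) + 575.8
y = 1.179912 × 85.8 + 575.8 = 101.2364 + 575.8 = 677.04

677.04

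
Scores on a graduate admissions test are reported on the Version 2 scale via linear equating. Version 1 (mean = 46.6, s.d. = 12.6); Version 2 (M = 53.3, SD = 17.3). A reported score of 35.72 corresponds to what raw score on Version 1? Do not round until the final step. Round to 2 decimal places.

Invert y = (SD_Y/SD_X)(x − M_X) + M_Y:
x = (SD_X/SD_Y)(y − M_Y) + M_X = (12.6/17.3)(35.72 − 53.3) + 46.6
x = 0.728324 × -17.580 + 46.6 = 33.80

33.80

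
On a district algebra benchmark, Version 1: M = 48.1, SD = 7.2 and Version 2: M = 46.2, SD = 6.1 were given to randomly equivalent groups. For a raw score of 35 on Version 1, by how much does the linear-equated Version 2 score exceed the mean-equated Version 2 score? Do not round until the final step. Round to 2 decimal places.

2.00

Mean-equated: 35 + (46.2 − 48.1) = 33.10
Linear-equated: (6.1/7.2)(35 − 48.1) + 46.2 = 35.101
Difference = 35.101 − 33.10 = 2.00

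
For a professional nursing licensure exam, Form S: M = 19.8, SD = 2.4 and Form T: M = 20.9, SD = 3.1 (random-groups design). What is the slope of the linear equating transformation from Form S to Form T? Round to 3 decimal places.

1.292

A = SD_Y / SD_X = 3.1 / 2.4 = 1.292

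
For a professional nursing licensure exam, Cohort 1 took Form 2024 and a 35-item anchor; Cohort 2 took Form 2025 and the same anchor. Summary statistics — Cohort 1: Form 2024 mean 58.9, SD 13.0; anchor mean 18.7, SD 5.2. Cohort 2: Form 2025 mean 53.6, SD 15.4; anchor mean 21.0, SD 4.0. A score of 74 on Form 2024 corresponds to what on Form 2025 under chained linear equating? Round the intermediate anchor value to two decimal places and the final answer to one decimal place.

68.0

Form 2024 → anchor (Cohort 1): v = (5.2/13.0)(74 − 58.9) + 18.7 = 24.74
anchor → Form 2025 (Cohort 2): y = (15.4/4.0)(24.74 − 21.0) + 53.6 = 68.0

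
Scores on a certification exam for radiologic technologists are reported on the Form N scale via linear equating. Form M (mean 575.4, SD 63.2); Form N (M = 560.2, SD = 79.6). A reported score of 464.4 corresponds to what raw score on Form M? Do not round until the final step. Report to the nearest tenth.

Invert y = (SD_Y/SD_X)(x − M_X) + M_Y:
x = (SD_X/SD_Y)(y − M_Y) + M_X = (63.2/79.6)(464.4 − 560.2) + 575.4
x = 0.793970 × -95.800 + 575.4 = 499.3

499.3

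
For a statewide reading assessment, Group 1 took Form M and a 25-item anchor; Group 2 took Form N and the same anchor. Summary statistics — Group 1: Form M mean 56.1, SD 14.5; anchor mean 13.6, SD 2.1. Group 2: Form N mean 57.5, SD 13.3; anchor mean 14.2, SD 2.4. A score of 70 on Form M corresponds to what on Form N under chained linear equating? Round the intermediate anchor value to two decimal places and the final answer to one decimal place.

Form M → anchor (Group 1): v = (2.1/14.5)(70 − 56.1) + 13.6 = 15.61
anchor → Form N (Group 2): y = (13.3/2.4)(15.61 − 14.2) + 57.5 = 65.3

65.3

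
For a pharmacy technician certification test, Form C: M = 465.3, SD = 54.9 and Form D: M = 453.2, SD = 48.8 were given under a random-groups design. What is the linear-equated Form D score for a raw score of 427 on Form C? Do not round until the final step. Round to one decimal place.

Linear equating: y = (SD_Y/SD_X)(x − M_X) + M_Y
y = (48.8/54.9)(427 − 465.3) + 453.2
y = 0.888889 × -38.3 + 453.2 = -34.0444 + 453.2 = 419.2

419.2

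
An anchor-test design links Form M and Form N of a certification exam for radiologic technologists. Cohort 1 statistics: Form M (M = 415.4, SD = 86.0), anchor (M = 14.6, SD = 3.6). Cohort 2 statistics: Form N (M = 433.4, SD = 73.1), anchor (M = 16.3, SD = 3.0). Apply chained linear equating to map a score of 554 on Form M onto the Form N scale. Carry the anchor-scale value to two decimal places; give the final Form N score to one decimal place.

533.3

Form M → anchor (Cohort 1): v = (3.6/86.0)(554 − 415.4) + 14.6 = 20.40
anchor → Form N (Cohort 2): y = (73.1/3.0)(20.40 − 16.3) + 433.4 = 533.3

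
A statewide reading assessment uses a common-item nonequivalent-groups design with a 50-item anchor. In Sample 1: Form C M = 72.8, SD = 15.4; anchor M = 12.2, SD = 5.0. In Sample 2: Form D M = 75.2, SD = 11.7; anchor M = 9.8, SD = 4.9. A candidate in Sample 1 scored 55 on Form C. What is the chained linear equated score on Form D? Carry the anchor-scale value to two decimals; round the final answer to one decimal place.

67.1

Form C → anchor (Sample 1): v = (5.0/15.4)(55 − 72.8) + 12.2 = 6.42
anchor → Form D (Sample 2): y = (11.7/4.9)(6.42 − 9.8) + 75.2 = 67.1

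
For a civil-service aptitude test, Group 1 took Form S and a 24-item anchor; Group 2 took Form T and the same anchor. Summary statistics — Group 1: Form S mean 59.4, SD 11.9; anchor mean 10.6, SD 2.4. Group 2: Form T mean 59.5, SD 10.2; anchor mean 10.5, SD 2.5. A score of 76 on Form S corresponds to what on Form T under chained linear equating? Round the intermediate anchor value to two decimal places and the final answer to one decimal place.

73.6

Form S → anchor (Group 1): v = (2.4/11.9)(76 − 59.4) + 10.6 = 13.95
anchor → Form T (Group 2): y = (10.2/2.5)(13.95 − 10.5) + 59.5 = 73.6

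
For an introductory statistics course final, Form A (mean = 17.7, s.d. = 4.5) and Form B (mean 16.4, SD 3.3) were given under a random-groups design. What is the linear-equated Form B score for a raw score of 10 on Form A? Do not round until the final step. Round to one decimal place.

10.8

Linear equating: y = (SD_Y/SD_X)(x − M_X) + M_Y
y = (3.3/4.5)(10 − 17.7) + 16.4
y = 0.733333 × -7.7 + 16.4 = -5.6467 + 16.4 = 10.8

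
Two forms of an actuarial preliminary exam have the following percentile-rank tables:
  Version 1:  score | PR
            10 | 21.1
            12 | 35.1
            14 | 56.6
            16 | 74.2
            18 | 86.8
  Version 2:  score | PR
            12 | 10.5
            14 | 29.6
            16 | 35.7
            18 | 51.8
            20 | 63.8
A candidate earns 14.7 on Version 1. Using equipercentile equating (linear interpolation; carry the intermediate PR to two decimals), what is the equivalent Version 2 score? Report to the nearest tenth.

PR of 14.7 on Version 1: 56.6 + (14.7 − 14)/(16 − 14) × (74.2 − 56.6) = 62.76
On Version 2, PR 62.76 falls between score 18 (PR 51.8) and 20 (PR 63.8).
Interpolate: 18 + (62.76 − 51.8)/(63.8 − 51.8) × (20 − 18) = 19.8

19.8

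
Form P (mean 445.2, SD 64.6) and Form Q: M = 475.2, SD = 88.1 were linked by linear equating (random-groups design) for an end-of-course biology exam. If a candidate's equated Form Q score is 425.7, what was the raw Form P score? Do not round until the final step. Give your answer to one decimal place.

408.9

Invert y = (SD_Y/SD_X)(x − M_X) + M_Y:
x = (SD_X/SD_Y)(y − M_Y) + M_X = (64.6/88.1)(425.7 − 475.2) + 445.2
x = 0.733258 × -49.500 + 445.2 = 408.9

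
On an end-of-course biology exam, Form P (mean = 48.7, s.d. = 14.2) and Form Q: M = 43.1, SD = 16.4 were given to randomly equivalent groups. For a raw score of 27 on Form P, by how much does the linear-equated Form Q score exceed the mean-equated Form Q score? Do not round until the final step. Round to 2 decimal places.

Mean-equated: 27 + (43.1 − 48.7) = 21.40
Linear-equated: (16.4/14.2)(27 − 48.7) + 43.1 = 18.038
Difference = 18.038 − 21.40 = -3.36

-3.36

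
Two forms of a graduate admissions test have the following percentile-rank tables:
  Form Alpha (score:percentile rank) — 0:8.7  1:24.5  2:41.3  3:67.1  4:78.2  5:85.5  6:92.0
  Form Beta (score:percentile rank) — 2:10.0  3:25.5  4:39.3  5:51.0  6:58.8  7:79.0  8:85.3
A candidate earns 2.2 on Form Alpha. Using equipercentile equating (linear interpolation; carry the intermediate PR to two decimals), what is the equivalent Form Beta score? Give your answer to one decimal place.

4.6

PR of 2.2 on Form Alpha: 41.3 + (2.2 − 2)/(3 − 2) × (67.1 − 41.3) = 46.46
On Form Beta, PR 46.46 falls between score 4 (PR 39.3) and 5 (PR 51.0).
Interpolate: 4 + (46.46 − 39.3)/(51.0 − 39.3) × (5 − 4) = 4.6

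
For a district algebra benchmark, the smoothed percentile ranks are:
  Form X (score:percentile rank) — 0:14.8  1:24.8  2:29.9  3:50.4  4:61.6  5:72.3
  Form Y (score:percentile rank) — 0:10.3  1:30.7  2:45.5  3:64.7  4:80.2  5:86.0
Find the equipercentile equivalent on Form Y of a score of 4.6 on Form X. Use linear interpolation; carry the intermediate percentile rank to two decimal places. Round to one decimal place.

3.2

PR of 4.6 on Form X: 61.6 + (4.6 − 4)/(5 − 4) × (72.3 − 61.6) = 68.02
On Form Y, PR 68.02 falls between score 3 (PR 64.7) and 4 (PR 80.2).
Interpolate: 3 + (68.02 − 64.7)/(80.2 − 64.7) × (4 − 3) = 3.2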